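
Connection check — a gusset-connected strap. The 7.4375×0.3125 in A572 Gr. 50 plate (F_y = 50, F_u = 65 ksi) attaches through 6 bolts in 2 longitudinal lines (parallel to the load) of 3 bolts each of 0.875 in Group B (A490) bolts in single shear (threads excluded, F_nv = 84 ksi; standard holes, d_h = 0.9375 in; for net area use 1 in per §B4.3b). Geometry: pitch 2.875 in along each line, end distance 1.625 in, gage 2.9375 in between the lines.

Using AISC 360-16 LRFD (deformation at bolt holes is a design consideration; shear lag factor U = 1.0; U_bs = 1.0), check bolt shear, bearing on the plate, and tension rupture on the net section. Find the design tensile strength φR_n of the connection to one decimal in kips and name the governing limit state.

Bolt shear: A_b = π(0.875)²/4 = 0.60132 in². φR_n = 0.75 × 84 × 0.60132 × 6 × 1 = 227.3 kips.
Bearing (0.3125 in plate, F_u = 65 ksi): end bolts L_c = 1.625 − 0.9375/2 = 1.15625, R_n = min(1.2×1.15625×0.3125×65, 2.4×0.875×0.3125×65) = 28.184 kips/bolt; interior L_c = 2.875 − 0.9375 = 1.9375, R_n = 42.656 kips/bolt. φR_n = 0.75 × (2×28.184 + 4×42.656) = 170.2 kips.
Tension rupture (net): A_n = (7.4375 − 2×1)×0.3125 = 1.6992 in² (U = 1.0, A_e = A_n). φR_n = 0.75 × 65 × 1.6992 = 82.8 kips.
Governing: min(227.3, 170.2, 82.8) = 82.8 kips → net-section rupture.

82.8 kips (net-section rupture governs)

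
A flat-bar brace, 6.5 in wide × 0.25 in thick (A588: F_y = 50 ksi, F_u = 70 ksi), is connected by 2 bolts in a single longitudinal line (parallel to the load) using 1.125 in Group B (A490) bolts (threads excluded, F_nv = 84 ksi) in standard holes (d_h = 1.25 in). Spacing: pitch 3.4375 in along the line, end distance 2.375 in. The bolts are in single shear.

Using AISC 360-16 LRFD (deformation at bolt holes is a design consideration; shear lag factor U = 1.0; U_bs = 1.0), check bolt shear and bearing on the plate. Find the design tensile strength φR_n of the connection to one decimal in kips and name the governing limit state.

62.0 kips (bearing governs)

Bolt shear: A_b = π(1.125)²/4 = 0.99402 in². φR_n = 0.75 × 84 × 0.99402 × 2 × 1 = 125.2 kips.
Bearing (0.25 in plate, F_u = 70 ksi): end bolts L_c = 2.375 − 1.25/2 = 1.75, R_n = min(1.2×1.75×0.25×70, 2.4×1.125×0.25×70) = 36.75 kips/bolt; interior L_c = 3.4375 − 1.25 = 2.1875, R_n = 45.938 kips/bolt. φR_n = 0.75 × (1×36.75 + 1×45.938) = 62.0 kips.
Governing: min(125.2, 62.0) = 62.0 kips → bearing.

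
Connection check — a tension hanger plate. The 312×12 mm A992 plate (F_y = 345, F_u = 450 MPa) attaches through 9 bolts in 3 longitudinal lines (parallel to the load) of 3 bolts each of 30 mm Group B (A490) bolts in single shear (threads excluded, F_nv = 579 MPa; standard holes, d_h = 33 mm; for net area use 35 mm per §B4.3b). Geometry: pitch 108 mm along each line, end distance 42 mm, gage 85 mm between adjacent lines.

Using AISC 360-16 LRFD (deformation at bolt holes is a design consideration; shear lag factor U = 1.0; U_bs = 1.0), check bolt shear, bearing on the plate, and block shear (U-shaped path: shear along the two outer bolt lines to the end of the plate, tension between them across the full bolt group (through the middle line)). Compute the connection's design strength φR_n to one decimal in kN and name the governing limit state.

1233.6 kN (block shear governs)

Bolt shear: A_b = π(30)²/4 = 706.86 mm². φR_n = 0.75 × 579 × 706.86 × 9 × 1 = 2762.6 kN.
Bearing (12 mm plate, F_u = 450 MPa): end bolts L_c = 42 − 33/2 = 25.5, R_n = min(1.2×25.5×12×450, 2.4×30×12×450) = 165.24 kN/bolt; interior L_c = 108 − 33 = 75, R_n = 388.8 kN/bolt. φR_n = 0.75 × (3×165.24 + 6×388.8) = 2121.4 kN.
Block shear: shear path 2×[42+2×108] = 2×258 mm, A_gv = 6192, A_nv = 2×(258 − 2.5×35)×12 = 4092 mm²; tension across gage: (170 − 2×35)×12 = 1200 mm². R_n = min(0.6×450×4092, 0.6×345×6192) + 1.0×450×1200 = min(1104.8, 1281.7) + 540 = 1644.8 kN. φR_n = 0.75 × 1644.8 = 1233.6 kN.
Governing: min(2762.6, 2121.4, 1233.6) = 1233.6 kN → block shear.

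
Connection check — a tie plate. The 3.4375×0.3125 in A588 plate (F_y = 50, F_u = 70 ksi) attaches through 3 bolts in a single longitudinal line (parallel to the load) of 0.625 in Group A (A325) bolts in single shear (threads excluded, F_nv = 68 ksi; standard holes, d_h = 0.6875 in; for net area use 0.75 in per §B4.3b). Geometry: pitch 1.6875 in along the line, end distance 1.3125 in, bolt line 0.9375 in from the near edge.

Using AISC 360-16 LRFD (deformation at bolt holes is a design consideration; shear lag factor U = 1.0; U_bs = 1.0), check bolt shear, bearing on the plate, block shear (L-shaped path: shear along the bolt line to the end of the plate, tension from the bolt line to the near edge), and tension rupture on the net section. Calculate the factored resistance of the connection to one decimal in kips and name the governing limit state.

36.9 kips (block shear governs)

Bolt shear: A_b = π(0.625)²/4 = 0.3068 in². φR_n = 0.75 × 68 × 0.3068 × 3 × 1 = 46.9 kips.
Bearing (0.3125 in plate, F_u = 70 ksi): end bolts L_c = 1.3125 − 0.6875/2 = 0.96875, R_n = min(1.2×0.96875×0.3125×70, 2.4×0.625×0.3125×70) = 25.43 kips/bolt; interior L_c = 1.6875 − 0.6875 = 1, R_n = 26.25 kips/bolt. φR_n = 0.75 × (1×25.43 + 2×26.25) = 58.4 kips.
Block shear: shear path 1×[1.3125+2×1.6875] = 1×4.6875 in, A_gv = 1.4648, A_nv = 1×(4.6875 − 2.5×0.75)×0.3125 = 0.87891 in²; tension to near edge: (0.9375 − 0.5×0.75)×0.3125 = 0.17578 in². R_n = min(0.6×70×0.87891, 0.6×50×1.4648) + 1.0×70×0.17578 = min(36.914, 43.944) + 12.305 = 49.219 kips. φR_n = 0.75 × 49.219 = 36.9 kips.
Tension rupture (net): A_n = (3.4375 − 1×0.75)×0.3125 = 0.83984 in² (U = 1.0, A_e = A_n). φR_n = 0.75 × 70 × 0.83984 = 44.1 kips.
Governing: min(46.9, 58.4, 36.9, 44.1) = 36.9 kips → block shear.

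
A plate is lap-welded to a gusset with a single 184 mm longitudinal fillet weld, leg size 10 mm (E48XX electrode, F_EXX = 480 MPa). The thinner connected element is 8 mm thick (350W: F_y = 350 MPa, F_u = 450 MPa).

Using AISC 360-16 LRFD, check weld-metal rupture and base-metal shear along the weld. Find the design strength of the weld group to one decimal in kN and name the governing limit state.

281.0 kN (weld metal governs)

Weld metal: throat = 0.707×10 = 7.07 mm, L = 184 mm. φR_n = 0.75 × 0.6 × 480 × 7.07 × 184 = 281.0 kN.
Base metal shear (8 mm plate): yield φR_n = 1.0×0.6×350×8×184 = 309.1 kN; rupture φR_n = 0.75×0.6×450×8×184 = 298.1 kN; take 298.1 kN (rupture).
Governing: min(281.0, 298.1) = 281.0 kN → weld metal.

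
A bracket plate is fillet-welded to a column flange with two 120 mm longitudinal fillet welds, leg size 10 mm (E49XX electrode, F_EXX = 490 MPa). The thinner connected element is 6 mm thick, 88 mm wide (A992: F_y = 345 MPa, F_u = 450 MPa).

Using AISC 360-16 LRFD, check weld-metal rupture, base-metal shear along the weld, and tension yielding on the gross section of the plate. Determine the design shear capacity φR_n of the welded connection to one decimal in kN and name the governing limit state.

Weld metal: throat = 0.707×10 = 7.07 mm, L = 2×120 = 240 mm. φR_n = 0.75 × 0.6 × 490 × 7.07 × 240 = 374.1 kN.
Base metal shear (6 mm plate): yield φR_n = 1.0×0.6×345×6×240 = 298.1 kN; rupture φR_n = 0.75×0.6×450×6×240 = 291.6 kN; take 291.6 kN (rupture).
Tension yield (gross): A_g = 88×6 = 528 mm². φR_n = 0.90 × 345 × 528 = 163.9 kN.
Governing: min(374.1, 291.6, 163.9) = 163.9 kN → gross-section yield.

163.9 kN (gross-section yield governs)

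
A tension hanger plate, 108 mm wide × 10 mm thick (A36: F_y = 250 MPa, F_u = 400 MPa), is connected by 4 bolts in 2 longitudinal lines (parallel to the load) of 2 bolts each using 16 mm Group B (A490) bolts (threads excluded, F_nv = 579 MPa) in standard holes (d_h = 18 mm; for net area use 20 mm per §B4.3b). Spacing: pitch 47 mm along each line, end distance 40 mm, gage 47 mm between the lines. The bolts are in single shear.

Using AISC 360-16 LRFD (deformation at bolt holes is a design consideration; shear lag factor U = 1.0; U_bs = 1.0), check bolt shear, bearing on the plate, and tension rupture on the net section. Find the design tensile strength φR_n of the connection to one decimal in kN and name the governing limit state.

Bolt shear: A_b = π(16)²/4 = 201.06 mm². φR_n = 0.75 × 579 × 201.06 × 4 × 1 = 349.2 kN.
Bearing (10 mm plate, F_u = 400 MPa): end bolts L_c = 40 − 18/2 = 31, R_n = min(1.2×31×10×400, 2.4×16×10×400) = 148.8 kN/bolt; interior L_c = 47 − 18 = 29, R_n = 139.2 kN/bolt. φR_n = 0.75 × (2×148.8 + 2×139.2) = 432.0 kN.
Tension rupture (net): A_n = (108 − 2×20)×10 = 680 mm² (U = 1.0, A_e = A_n). φR_n = 0.75 × 400 × 680 = 204.0 kN.
Governing: min(349.2, 432.0, 204.0) = 204.0 kN → net-section rupture.

204.0 kN (net-section rupture governs)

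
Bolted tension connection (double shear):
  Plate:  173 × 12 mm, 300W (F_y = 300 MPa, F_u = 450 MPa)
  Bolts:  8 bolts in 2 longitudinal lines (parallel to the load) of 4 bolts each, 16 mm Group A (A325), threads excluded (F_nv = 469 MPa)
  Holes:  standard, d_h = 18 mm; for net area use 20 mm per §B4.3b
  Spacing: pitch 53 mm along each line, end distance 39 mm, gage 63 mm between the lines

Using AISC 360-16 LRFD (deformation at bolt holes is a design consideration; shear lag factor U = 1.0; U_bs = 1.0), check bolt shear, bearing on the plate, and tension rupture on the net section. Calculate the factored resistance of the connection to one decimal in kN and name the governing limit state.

Bolt shear: A_b = π(16)²/4 = 201.06 mm². φR_n = 0.75 × 469 × 201.06 × 8 × 2 = 1131.6 kN.
Bearing (12 mm plate, F_u = 450 MPa): end bolts L_c = 39 − 18/2 = 30, R_n = min(1.2×30×12×450, 2.4×16×12×450) = 194.4 kN/bolt; interior L_c = 53 − 18 = 35, R_n = 207.36 kN/bolt. φR_n = 0.75 × (2×194.4 + 6×207.36) = 1224.7 kN.
Tension rupture (net): A_n = (173 − 2×20)×12 = 1596 mm² (U = 1.0, A_e = A_n). φR_n = 0.75 × 450 × 1596 = 538.7 kN.
Governing: min(1131.6, 1224.7, 538.7) = 538.7 kN → net-section rupture.

538.7 kN (net-section rupture governs)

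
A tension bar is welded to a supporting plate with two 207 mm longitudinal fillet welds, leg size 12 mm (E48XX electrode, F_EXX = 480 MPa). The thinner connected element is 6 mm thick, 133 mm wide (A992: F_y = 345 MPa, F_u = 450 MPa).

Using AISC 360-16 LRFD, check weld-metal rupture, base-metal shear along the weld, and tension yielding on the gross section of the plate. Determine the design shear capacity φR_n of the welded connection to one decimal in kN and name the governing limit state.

Weld metal: throat = 0.707×12 = 8.484 mm, L = 2×207 = 414 mm. φR_n = 0.75 × 0.6 × 480 × 8.484 × 414 = 758.7 kN.
Base metal shear (6 mm plate): yield φR_n = 1.0×0.6×345×6×414 = 514.2 kN; rupture φR_n = 0.75×0.6×450×6×414 = 503.0 kN; take 503.0 kN (rupture).
Tension yield (gross): A_g = 133×6 = 798 mm². φR_n = 0.90 × 345 × 798 = 247.8 kN.
Governing: min(758.7, 503.0, 247.8) = 247.8 kN → gross-section yield.

247.8 kN (gross-section yield governs)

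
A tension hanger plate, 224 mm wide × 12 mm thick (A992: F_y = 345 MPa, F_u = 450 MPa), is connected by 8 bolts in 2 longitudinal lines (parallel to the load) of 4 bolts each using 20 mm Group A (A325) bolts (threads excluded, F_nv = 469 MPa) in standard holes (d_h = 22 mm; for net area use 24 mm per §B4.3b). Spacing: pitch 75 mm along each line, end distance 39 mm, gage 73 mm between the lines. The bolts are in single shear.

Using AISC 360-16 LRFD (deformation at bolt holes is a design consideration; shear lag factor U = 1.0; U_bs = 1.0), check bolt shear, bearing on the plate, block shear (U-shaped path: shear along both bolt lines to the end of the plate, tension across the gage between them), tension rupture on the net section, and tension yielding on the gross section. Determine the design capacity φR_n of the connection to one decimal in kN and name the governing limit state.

Bolt shear: A_b = π(20)²/4 = 314.16 mm². φR_n = 0.75 × 469 × 314.16 × 8 × 1 = 884.0 kN.
Bearing (12 mm plate, F_u = 450 MPa): end bolts L_c = 39 − 22/2 = 28, R_n = min(1.2×28×12×450, 2.4×20×12×450) = 181.44 kN/bolt; interior L_c = 75 − 22 = 53, R_n = 259.2 kN/bolt. φR_n = 0.75 × (2×181.44 + 6×259.2) = 1438.6 kN.
Block shear: shear path 2×[39+3×75] = 2×264 mm, A_gv = 6336, A_nv = 2×(264 − 3.5×24)×12 = 4320 mm²; tension across gage: (73 − 1×24)×12 = 588 mm². R_n = min(0.6×450×4320, 0.6×345×6336) + 1.0×450×588 = min(1166.4, 1311.6) + 264.6 = 1431 kN. φR_n = 0.75 × 1431 = 1073.3 kN.
Tension rupture (net): A_n = (224 − 2×24)×12 = 2112 mm² (U = 1.0, A_e = A_n). φR_n = 0.75 × 450 × 2112 = 712.8 kN.
Tension yield (gross): A_g = 224×12 = 2688 mm². φR_n = 0.90 × 345 × 2688 = 834.6 kN.
Governing: min(884.0, 1438.6, 1073.3, 712.8, 834.6) = 712.8 kN → net-section rupture.

712.8 kN (net-section rupture governs)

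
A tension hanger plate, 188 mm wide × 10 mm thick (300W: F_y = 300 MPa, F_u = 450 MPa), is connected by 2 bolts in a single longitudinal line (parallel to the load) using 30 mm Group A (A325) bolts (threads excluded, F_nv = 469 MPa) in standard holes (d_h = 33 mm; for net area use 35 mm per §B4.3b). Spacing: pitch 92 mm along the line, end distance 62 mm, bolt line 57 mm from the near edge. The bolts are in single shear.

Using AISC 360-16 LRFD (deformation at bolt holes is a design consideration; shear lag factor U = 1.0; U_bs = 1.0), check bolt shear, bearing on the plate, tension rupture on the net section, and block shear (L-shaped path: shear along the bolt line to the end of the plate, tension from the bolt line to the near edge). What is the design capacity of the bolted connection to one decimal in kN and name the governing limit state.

Bolt shear: A_b = π(30)²/4 = 706.86 mm². φR_n = 0.75 × 469 × 706.86 × 2 × 1 = 497.3 kN.
Bearing (10 mm plate, F_u = 450 MPa): end bolts L_c = 62 − 33/2 = 45.5, R_n = min(1.2×45.5×10×450, 2.4×30×10×450) = 245.7 kN/bolt; interior L_c = 92 − 33 = 59, R_n = 318.6 kN/bolt. φR_n = 0.75 × (1×245.7 + 1×318.6) = 423.2 kN.
Tension rupture (net): A_n = (188 − 1×35)×10 = 1530 mm² (U = 1.0, A_e = A_n). φR_n = 0.75 × 450 × 1530 = 516.4 kN.
Block shear: shear path 1×[62+1×92] = 1×154 mm, A_gv = 1540, A_nv = 1×(154 − 1.5×35)×10 = 1015 mm²; tension to near edge: (57 − 0.5×35)×10 = 395 mm². R_n = min(0.6×450×1015, 0.6×300×1540) + 1.0×450×395 = min(274.05, 277.2) + 177.75 = 451.8 kN. φR_n = 0.75 × 451.8 = 338.9 kN.
Governing: min(497.3, 423.2, 516.4, 338.9) = 338.9 kN → block shear.

338.9 kN (block shear governs)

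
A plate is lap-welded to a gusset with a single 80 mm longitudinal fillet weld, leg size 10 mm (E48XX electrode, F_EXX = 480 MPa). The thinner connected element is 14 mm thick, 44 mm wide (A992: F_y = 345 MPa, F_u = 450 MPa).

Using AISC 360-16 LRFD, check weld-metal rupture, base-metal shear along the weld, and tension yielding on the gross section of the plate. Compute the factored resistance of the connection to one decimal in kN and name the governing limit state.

122.2 kN (weld metal governs)

Weld metal: throat = 0.707×10 = 7.07 mm, L = 80 mm. φR_n = 0.75 × 0.6 × 480 × 7.07 × 80 = 122.2 kN.
Base metal shear (14 mm plate): yield φR_n = 1.0×0.6×345×14×80 = 231.8 kN; rupture φR_n = 0.75×0.6×450×14×80 = 226.8 kN; take 226.8 kN (rupture).
Tension yield (gross): A_g = 44×14 = 616 mm². φR_n = 0.90 × 345 × 616 = 191.3 kN.
Governing: min(122.2, 226.8, 191.3) = 122.2 kN → weld metal.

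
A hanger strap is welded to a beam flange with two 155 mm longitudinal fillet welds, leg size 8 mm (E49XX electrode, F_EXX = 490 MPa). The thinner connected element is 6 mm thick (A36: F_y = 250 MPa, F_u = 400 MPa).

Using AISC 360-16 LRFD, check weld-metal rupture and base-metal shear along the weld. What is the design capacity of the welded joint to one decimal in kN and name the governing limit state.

Weld metal: throat = 0.707×8 = 5.656 mm, L = 2×155 = 310 mm. φR_n = 0.75 × 0.6 × 490 × 5.656 × 310 = 386.6 kN.
Base metal shear (6 mm plate): yield φR_n = 1.0×0.6×250×6×310 = 279.0 kN; rupture φR_n = 0.75×0.6×400×6×310 = 334.8 kN; take 279.0 kN (yield).
Governing: min(386.6, 279.0) = 279.0 kN → base-metal shear.

279.0 kN (base-metal shear governs)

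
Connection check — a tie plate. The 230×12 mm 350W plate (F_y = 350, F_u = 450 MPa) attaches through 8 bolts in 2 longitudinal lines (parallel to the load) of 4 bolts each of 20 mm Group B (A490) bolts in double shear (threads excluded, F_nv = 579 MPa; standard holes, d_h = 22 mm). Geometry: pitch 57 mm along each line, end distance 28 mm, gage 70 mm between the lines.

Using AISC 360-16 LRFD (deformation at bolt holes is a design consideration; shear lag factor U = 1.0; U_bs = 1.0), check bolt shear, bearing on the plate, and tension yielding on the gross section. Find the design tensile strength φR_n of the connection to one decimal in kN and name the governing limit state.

869.4 kN (gross-section yield governs)

Bolt shear: A_b = π(20)²/4 = 314.16 mm². φR_n = 0.75 × 579 × 314.16 × 8 × 2 = 2182.8 kN.
Bearing (12 mm plate, F_u = 450 MPa): end bolts L_c = 28 − 22/2 = 17, R_n = min(1.2×17×12×450, 2.4×20×12×450) = 110.16 kN/bolt; interior L_c = 57 − 22 = 35, R_n = 226.8 kN/bolt. φR_n = 0.75 × (2×110.16 + 6×226.8) = 1185.8 kN.
Tension yield (gross): A_g = 230×12 = 2760 mm². φR_n = 0.90 × 350 × 2760 = 869.4 kN.
Governing: min(2182.8, 1185.8, 869.4) = 869.4 kN → gross-section yield.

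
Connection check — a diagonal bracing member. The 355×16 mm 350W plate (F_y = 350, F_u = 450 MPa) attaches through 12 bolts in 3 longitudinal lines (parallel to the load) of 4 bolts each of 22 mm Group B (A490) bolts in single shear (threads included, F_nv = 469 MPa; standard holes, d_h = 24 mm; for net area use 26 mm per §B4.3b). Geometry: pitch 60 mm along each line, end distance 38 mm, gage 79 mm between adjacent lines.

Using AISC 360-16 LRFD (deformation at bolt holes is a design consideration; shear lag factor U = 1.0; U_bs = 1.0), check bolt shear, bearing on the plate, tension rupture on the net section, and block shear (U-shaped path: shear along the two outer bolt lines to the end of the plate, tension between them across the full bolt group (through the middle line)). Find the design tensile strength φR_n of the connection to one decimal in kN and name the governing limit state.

1395.4 kN (block shear governs)

Bolt shear: A_b = π(22)²/4 = 380.13 mm². φR_n = 0.75 × 469 × 380.13 × 12 × 1 = 1604.5 kN.
Bearing (16 mm plate, F_u = 450 MPa): end bolts L_c = 38 − 24/2 = 26, R_n = min(1.2×26×16×450, 2.4×22×16×450) = 224.64 kN/bolt; interior L_c = 60 − 24 = 36, R_n = 311.04 kN/bolt. φR_n = 0.75 × (3×224.64 + 9×311.04) = 2605.0 kN.
Tension rupture (net): A_n = (355 − 3×26)×16 = 4432 mm² (U = 1.0, A_e = A_n). φR_n = 0.75 × 450 × 4432 = 1495.8 kN.
Block shear: shear path 2×[38+3×60] = 2×218 mm, A_gv = 6976, A_nv = 2×(218 − 3.5×26)×16 = 4064 mm²; tension across gage: (158 − 2×26)×16 = 1696 mm². R_n = min(0.6×450×4064, 0.6×350×6976) + 1.0×450×1696 = min(1097.3, 1465) + 763.2 = 1860.5 kN. φR_n = 0.75 × 1860.5 = 1395.4 kN.
Governing: min(1604.5, 2605.0, 1495.8, 1395.4) = 1395.4 kN → block shear.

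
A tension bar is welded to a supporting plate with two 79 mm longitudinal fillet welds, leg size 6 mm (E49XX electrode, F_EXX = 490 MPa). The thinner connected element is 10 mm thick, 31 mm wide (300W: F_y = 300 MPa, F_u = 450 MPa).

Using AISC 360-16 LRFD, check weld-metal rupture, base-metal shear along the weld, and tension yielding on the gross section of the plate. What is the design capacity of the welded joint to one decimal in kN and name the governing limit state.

Weld metal: throat = 0.707×6 = 4.242 mm, L = 2×79 = 158 mm. φR_n = 0.75 × 0.6 × 490 × 4.242 × 158 = 147.8 kN.
Base metal shear (10 mm plate): yield φR_n = 1.0×0.6×300×10×158 = 284.4 kN; rupture φR_n = 0.75×0.6×450×10×158 = 320.0 kN; take 284.4 kN (yield).
Tension yield (gross): A_g = 31×10 = 310 mm². φR_n = 0.90 × 300 × 310 = 83.7 kN.
Governing: min(147.8, 284.4, 83.7) = 83.7 kN → gross-section yield.

83.7 kN (gross-section yield governs)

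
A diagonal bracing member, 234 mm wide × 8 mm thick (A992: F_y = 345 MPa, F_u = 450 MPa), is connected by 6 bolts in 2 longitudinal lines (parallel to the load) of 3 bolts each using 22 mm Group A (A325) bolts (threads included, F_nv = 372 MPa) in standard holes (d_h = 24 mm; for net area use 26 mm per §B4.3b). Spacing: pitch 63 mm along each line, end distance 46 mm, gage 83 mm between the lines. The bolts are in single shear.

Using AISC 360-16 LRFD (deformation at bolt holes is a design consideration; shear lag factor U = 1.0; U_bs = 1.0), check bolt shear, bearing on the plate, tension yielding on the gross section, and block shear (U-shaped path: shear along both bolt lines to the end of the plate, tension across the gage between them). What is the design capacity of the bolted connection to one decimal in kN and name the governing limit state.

Bolt shear: A_b = π(22)²/4 = 380.13 mm². φR_n = 0.75 × 372 × 380.13 × 6 × 1 = 636.3 kN.
Bearing (8 mm plate, F_u = 450 MPa): end bolts L_c = 46 − 24/2 = 34, R_n = min(1.2×34×8×450, 2.4×22×8×450) = 146.88 kN/bolt; interior L_c = 63 − 24 = 39, R_n = 168.48 kN/bolt. φR_n = 0.75 × (2×146.88 + 4×168.48) = 725.8 kN.
Tension yield (gross): A_g = 234×8 = 1872 mm². φR_n = 0.90 × 345 × 1872 = 581.3 kN.
Block shear: shear path 2×[46+2×63] = 2×172 mm, A_gv = 2752, A_nv = 2×(172 − 2.5×26)×8 = 1712 mm²; tension across gage: (83 − 1×26)×8 = 456 mm². R_n = min(0.6×450×1712, 0.6×345×2752) + 1.0×450×456 = min(462.24, 569.66) + 205.2 = 667.44 kN. φR_n = 0.75 × 667.44 = 500.6 kN.
Governing: min(636.3, 725.8, 581.3, 500.6) = 500.6 kN → block shear.

500.6 kN (block shear governs)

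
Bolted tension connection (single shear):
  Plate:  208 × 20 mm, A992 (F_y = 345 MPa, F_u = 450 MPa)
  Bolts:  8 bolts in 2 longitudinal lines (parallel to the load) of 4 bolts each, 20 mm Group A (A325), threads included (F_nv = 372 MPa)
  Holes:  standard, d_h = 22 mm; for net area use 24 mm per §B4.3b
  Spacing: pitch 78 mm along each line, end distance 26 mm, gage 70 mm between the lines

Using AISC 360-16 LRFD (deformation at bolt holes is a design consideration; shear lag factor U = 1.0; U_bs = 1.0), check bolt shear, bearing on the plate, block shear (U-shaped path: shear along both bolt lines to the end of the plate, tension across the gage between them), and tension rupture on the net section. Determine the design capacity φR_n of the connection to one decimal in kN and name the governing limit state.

Bolt shear: A_b = π(20)²/4 = 314.16 mm². φR_n = 0.75 × 372 × 314.16 × 8 × 1 = 701.2 kN.
Bearing (20 mm plate, F_u = 450 MPa): end bolts L_c = 26 − 22/2 = 15, R_n = min(1.2×15×20×450, 2.4×20×20×450) = 162 kN/bolt; interior L_c = 78 − 22 = 56, R_n = 432 kN/bolt. φR_n = 0.75 × (2×162 + 6×432) = 2187.0 kN.
Block shear: shear path 2×[26+3×78] = 2×260 mm, A_gv = 10400, A_nv = 2×(260 − 3.5×24)×20 = 7040 mm²; tension across gage: (70 − 1×24)×20 = 920 mm². R_n = min(0.6×450×7040, 0.6×345×10400) + 1.0×450×920 = min(1900.8, 2152.8) + 414 = 2314.8 kN. φR_n = 0.75 × 2314.8 = 1736.1 kN.
Tension rupture (net): A_n = (208 − 2×24)×20 = 3200 mm² (U = 1.0, A_e = A_n). φR_n = 0.75 × 450 × 3200 = 1080.0 kN.
Governing: min(701.2, 2187.0, 1736.1, 1080.0) = 701.2 kN → bolt shear.

701.2 kN (bolt shear governs)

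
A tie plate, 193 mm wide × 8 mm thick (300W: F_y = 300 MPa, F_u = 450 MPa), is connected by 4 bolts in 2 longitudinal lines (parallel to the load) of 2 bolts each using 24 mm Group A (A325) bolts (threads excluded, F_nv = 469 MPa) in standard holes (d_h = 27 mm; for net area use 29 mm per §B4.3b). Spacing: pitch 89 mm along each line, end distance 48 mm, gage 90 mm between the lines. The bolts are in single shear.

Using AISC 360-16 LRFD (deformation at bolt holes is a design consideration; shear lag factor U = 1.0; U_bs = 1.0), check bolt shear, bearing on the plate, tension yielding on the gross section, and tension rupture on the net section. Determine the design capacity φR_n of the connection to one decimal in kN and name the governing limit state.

364.5 kN (net-section rupture governs)

Bolt shear: A_b = π(24)²/4 = 452.39 mm². φR_n = 0.75 × 469 × 452.39 × 4 × 1 = 636.5 kN.
Bearing (8 mm plate, F_u = 450 MPa): end bolts L_c = 48 − 27/2 = 34.5, R_n = min(1.2×34.5×8×450, 2.4×24×8×450) = 149.04 kN/bolt; interior L_c = 89 − 27 = 62, R_n = 207.36 kN/bolt. φR_n = 0.75 × (2×149.04 + 2×207.36) = 534.6 kN.
Tension yield (gross): A_g = 193×8 = 1544 mm². φR_n = 0.90 × 300 × 1544 = 416.9 kN.
Tension rupture (net): A_n = (193 − 2×29)×8 = 1080 mm² (U = 1.0, A_e = A_n). φR_n = 0.75 × 450 × 1080 = 364.5 kN.
Governing: min(636.5, 534.6, 416.9, 364.5) = 364.5 kN → net-section rupture.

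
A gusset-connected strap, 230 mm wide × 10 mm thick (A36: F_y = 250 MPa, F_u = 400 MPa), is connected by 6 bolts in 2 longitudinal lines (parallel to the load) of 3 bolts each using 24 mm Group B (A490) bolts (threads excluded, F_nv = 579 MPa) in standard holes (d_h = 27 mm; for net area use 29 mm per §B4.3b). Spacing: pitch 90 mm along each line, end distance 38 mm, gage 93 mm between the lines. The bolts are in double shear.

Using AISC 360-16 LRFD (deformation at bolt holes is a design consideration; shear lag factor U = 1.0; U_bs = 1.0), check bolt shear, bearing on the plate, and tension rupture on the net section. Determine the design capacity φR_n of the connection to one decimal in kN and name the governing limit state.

Bolt shear: A_b = π(24)²/4 = 452.39 mm². φR_n = 0.75 × 579 × 452.39 × 6 × 2 = 2357.4 kN.
Bearing (10 mm plate, F_u = 400 MPa): end bolts L_c = 38 − 27/2 = 24.5, R_n = min(1.2×24.5×10×400, 2.4×24×10×400) = 117.6 kN/bolt; interior L_c = 90 − 27 = 63, R_n = 230.4 kN/bolt. φR_n = 0.75 × (2×117.6 + 4×230.4) = 867.6 kN.
Tension rupture (net): A_n = (230 − 2×29)×10 = 1720 mm² (U = 1.0, A_e = A_n). φR_n = 0.75 × 400 × 1720 = 516.0 kN.
Governing: min(2357.4, 867.6, 516.0) = 516.0 kN → net-section rupture.

516.0 kN (net-section rupture governs)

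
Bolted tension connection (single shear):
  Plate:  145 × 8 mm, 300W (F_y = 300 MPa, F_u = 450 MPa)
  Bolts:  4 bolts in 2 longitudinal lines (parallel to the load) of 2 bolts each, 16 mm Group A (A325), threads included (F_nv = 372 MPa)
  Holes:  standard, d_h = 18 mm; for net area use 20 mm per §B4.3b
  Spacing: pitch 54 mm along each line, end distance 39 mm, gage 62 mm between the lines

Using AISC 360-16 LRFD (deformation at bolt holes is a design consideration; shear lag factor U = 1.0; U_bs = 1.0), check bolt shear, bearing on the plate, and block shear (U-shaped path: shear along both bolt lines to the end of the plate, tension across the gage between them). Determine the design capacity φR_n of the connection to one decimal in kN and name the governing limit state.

224.4 kN (bolt shear governs)

Bolt shear: A_b = π(16)²/4 = 201.06 mm². φR_n = 0.75 × 372 × 201.06 × 4 × 1 = 224.4 kN.
Bearing (8 mm plate, F_u = 450 MPa): end bolts L_c = 39 − 18/2 = 30, R_n = min(1.2×30×8×450, 2.4×16×8×450) = 129.6 kN/bolt; interior L_c = 54 − 18 = 36, R_n = 138.24 kN/bolt. φR_n = 0.75 × (2×129.6 + 2×138.24) = 401.8 kN.
Block shear: shear path 2×[39+1×54] = 2×93 mm, A_gv = 1488, A_nv = 2×(93 − 1.5×20)×8 = 1008 mm²; tension across gage: (62 − 1×20)×8 = 336 mm². R_n = min(0.6×450×1008, 0.6×300×1488) + 1.0×450×336 = min(272.16, 267.84) + 151.2 = 419.04 kN. φR_n = 0.75 × 419.04 = 314.3 kN.
Governing: min(224.4, 401.8, 314.3) = 224.4 kN → bolt shear.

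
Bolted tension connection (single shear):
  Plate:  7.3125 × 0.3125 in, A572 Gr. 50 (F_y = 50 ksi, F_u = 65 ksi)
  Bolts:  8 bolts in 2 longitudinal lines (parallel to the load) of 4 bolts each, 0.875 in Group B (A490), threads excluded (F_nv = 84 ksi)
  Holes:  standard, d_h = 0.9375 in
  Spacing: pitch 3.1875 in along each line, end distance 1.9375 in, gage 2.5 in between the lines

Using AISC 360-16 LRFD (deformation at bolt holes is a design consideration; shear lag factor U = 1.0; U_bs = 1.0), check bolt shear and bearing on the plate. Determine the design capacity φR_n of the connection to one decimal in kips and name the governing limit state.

245.7 kips (bearing governs)

Bolt shear: A_b = π(0.875)²/4 = 0.60132 in². φR_n = 0.75 × 84 × 0.60132 × 8 × 1 = 303.1 kips.
Bearing (0.3125 in plate, F_u = 65 ksi): end bolts L_c = 1.9375 − 0.9375/2 = 1.46875, R_n = min(1.2×1.46875×0.3125×65, 2.4×0.875×0.3125×65) = 35.801 kips/bolt; interior L_c = 3.1875 − 0.9375 = 2.25, R_n = 42.656 kips/bolt. φR_n = 0.75 × (2×35.801 + 6×42.656) = 245.7 kips.
Governing: min(303.1, 245.7) = 245.7 kips → bearing.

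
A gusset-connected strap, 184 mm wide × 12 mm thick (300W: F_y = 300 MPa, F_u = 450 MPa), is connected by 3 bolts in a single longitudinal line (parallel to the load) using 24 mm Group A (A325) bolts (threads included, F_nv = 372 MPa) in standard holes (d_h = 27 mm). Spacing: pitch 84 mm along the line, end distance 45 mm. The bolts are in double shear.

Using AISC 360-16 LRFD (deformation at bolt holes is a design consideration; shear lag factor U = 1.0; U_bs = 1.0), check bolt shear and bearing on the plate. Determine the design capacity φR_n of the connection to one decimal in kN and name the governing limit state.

619.7 kN (bearing governs)

Bolt shear: A_b = π(24)²/4 = 452.39 mm². φR_n = 0.75 × 372 × 452.39 × 3 × 2 = 757.3 kN.
Bearing (12 mm plate, F_u = 450 MPa): end bolts L_c = 45 − 27/2 = 31.5, R_n = min(1.2×31.5×12×450, 2.4×24×12×450) = 204.12 kN/bolt; interior L_c = 84 − 27 = 57, R_n = 311.04 kN/bolt. φR_n = 0.75 × (1×204.12 + 2×311.04) = 619.7 kN.
Governing: min(757.3, 619.7) = 619.7 kN → bearing.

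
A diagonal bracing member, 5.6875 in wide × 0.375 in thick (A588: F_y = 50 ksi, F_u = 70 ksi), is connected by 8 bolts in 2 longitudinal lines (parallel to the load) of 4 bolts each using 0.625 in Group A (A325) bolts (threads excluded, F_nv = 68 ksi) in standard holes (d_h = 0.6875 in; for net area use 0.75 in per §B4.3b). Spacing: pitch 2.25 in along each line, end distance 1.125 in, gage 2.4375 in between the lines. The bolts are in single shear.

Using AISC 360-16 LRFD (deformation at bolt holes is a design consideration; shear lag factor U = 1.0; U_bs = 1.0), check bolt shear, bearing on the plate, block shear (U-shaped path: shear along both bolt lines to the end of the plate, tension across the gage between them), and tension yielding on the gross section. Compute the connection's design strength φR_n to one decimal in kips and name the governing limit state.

96.0 kips (gross-section yield governs)

Bolt shear: A_b = π(0.625)²/4 = 0.3068 in². φR_n = 0.75 × 68 × 0.3068 × 8 × 1 = 125.2 kips.
Bearing (0.375 in plate, F_u = 70 ksi): end bolts L_c = 1.125 − 0.6875/2 = 0.78125, R_n = min(1.2×0.78125×0.375×70, 2.4×0.625×0.375×70) = 24.609 kips/bolt; interior L_c = 2.25 − 0.6875 = 1.5625, R_n = 39.375 kips/bolt. φR_n = 0.75 × (2×24.609 + 6×39.375) = 214.1 kips.
Block shear: shear path 2×[1.125+3×2.25] = 2×7.875 in, A_gv = 5.9063, A_nv = 2×(7.875 − 3.5×0.75)×0.375 = 3.9375 in²; tension across gage: (2.4375 − 1×0.75)×0.375 = 0.63281 in². R_n = min(0.6×70×3.9375, 0.6×50×5.9063) + 1.0×70×0.63281 = min(165.38, 177.19) + 44.297 = 209.68 kips. φR_n = 0.75 × 209.68 = 157.3 kips.
Tension yield (gross): A_g = 5.6875×0.375 = 2.1328 in². φR_n = 0.90 × 50 × 2.1328 = 96.0 kips.
Governing: min(125.2, 214.1, 157.3, 96.0) = 96.0 kips → gross-section yield.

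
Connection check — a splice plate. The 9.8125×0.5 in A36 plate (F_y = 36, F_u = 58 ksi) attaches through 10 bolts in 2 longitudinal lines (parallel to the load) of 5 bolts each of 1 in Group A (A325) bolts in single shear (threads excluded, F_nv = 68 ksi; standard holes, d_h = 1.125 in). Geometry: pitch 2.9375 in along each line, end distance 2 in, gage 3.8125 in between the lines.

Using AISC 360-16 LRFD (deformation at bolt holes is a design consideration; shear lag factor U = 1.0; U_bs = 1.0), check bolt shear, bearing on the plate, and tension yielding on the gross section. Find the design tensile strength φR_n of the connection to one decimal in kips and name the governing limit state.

159.0 kips (gross-section yield governs)

Bolt shear: A_b = π(1)²/4 = 0.7854 in². φR_n = 0.75 × 68 × 0.7854 × 10 × 1 = 400.6 kips.
Bearing (0.5 in plate, F_u = 58 ksi): end bolts L_c = 2 − 1.125/2 = 1.4375, R_n = min(1.2×1.4375×0.5×58, 2.4×1×0.5×58) = 50.025 kips/bolt; interior L_c = 2.9375 − 1.125 = 1.8125, R_n = 63.075 kips/bolt. φR_n = 0.75 × (2×50.025 + 8×63.075) = 453.5 kips.
Tension yield (gross): A_g = 9.8125×0.5 = 4.9063 in². φR_n = 0.90 × 36 × 4.9063 = 159.0 kips.
Governing: min(400.6, 453.5, 159.0) = 159.0 kips → gross-section yield.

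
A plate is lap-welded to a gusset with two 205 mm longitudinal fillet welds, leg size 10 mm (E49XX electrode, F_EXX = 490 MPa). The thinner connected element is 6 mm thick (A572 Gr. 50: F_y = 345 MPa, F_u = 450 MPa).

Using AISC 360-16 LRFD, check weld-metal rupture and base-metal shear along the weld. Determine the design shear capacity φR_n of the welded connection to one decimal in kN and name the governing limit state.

Weld metal: throat = 0.707×10 = 7.07 mm, L = 2×205 = 410 mm. φR_n = 0.75 × 0.6 × 490 × 7.07 × 410 = 639.2 kN.
Base metal shear (6 mm plate): yield φR_n = 1.0×0.6×345×6×410 = 509.2 kN; rupture φR_n = 0.75×0.6×450×6×410 = 498.2 kN; take 498.2 kN (rupture).
Governing: min(639.2, 498.2) = 498.2 kN → base-metal shear.

498.2 kN (base-metal shear governs)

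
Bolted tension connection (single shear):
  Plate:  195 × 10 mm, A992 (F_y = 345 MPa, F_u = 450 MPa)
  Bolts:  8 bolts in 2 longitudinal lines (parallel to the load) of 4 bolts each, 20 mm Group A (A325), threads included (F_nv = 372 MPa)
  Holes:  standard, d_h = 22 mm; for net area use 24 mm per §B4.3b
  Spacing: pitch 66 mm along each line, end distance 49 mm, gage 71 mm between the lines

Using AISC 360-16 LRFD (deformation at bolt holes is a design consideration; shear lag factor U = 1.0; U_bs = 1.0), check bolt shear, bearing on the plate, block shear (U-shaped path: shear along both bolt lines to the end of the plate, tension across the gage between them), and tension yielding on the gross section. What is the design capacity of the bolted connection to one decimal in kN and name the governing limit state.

605.5 kN (gross-section yield governs)

Bolt shear: A_b = π(20)²/4 = 314.16 mm². φR_n = 0.75 × 372 × 314.16 × 8 × 1 = 701.2 kN.
Bearing (10 mm plate, F_u = 450 MPa): end bolts L_c = 49 − 22/2 = 38, R_n = min(1.2×38×10×450, 2.4×20×10×450) = 205.2 kN/bolt; interior L_c = 66 − 22 = 44, R_n = 216 kN/bolt. φR_n = 0.75 × (2×205.2 + 6×216) = 1279.8 kN.
Block shear: shear path 2×[49+3×66] = 2×247 mm, A_gv = 4940, A_nv = 2×(247 − 3.5×24)×10 = 3260 mm²; tension across gage: (71 − 1×24)×10 = 470 mm². R_n = min(0.6×450×3260, 0.6×345×4940) + 1.0×450×470 = min(880.2, 1022.6) + 211.5 = 1091.7 kN. φR_n = 0.75 × 1091.7 = 818.8 kN.
Tension yield (gross): A_g = 195×10 = 1950 mm². φR_n = 0.90 × 345 × 1950 = 605.5 kN.
Governing: min(701.2, 1279.8, 818.8, 605.5) = 605.5 kN → gross-section yield.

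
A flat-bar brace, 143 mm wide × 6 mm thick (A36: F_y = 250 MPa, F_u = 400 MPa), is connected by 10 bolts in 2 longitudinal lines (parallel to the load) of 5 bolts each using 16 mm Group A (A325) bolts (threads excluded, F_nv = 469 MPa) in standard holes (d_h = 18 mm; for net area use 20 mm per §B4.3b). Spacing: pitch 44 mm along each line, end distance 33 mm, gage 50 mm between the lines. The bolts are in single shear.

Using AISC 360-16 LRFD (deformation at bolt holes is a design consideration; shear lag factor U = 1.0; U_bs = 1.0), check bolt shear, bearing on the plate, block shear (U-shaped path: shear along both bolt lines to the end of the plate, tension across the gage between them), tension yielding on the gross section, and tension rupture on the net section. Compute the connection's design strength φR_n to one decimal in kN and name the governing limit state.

185.4 kN (net-section rupture governs)

Bolt shear: A_b = π(16)²/4 = 201.06 mm². φR_n = 0.75 × 469 × 201.06 × 10 × 1 = 707.2 kN.
Bearing (6 mm plate, F_u = 400 MPa): end bolts L_c = 33 − 18/2 = 24, R_n = min(1.2×24×6×400, 2.4×16×6×400) = 69.12 kN/bolt; interior L_c = 44 − 18 = 26, R_n = 74.88 kN/bolt. φR_n = 0.75 × (2×69.12 + 8×74.88) = 553.0 kN.
Block shear: shear path 2×[33+4×44] = 2×209 mm, A_gv = 2508, A_nv = 2×(209 − 4.5×20)×6 = 1428 mm²; tension across gage: (50 − 1×20)×6 = 180 mm². R_n = min(0.6×400×1428, 0.6×250×2508) + 1.0×400×180 = min(342.72, 376.2) + 72 = 414.72 kN. φR_n = 0.75 × 414.72 = 311.0 kN.
Tension yield (gross): A_g = 143×6 = 858 mm². φR_n = 0.90 × 250 × 858 = 193.1 kN.
Tension rupture (net): A_n = (143 − 2×20)×6 = 618 mm² (U = 1.0, A_e = A_n). φR_n = 0.75 × 400 × 618 = 185.4 kN.
Governing: min(707.2, 553.0, 311.0, 193.1, 185.4) = 185.4 kN → net-section rupture.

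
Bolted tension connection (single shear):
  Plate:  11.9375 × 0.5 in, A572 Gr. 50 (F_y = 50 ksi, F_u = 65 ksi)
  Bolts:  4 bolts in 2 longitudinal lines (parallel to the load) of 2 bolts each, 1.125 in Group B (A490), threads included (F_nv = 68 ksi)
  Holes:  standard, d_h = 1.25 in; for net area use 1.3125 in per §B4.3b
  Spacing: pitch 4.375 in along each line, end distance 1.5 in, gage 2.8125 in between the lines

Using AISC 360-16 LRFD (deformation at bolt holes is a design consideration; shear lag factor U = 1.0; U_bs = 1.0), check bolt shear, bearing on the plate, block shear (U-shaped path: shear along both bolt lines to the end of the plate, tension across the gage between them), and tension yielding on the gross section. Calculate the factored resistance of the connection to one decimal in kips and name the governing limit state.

Bolt shear: A_b = π(1.125)²/4 = 0.99402 in². φR_n = 0.75 × 68 × 0.99402 × 4 × 1 = 202.8 kips.
Bearing (0.5 in plate, F_u = 65 ksi): end bolts L_c = 1.5 − 1.25/2 = 0.875, R_n = min(1.2×0.875×0.5×65, 2.4×1.125×0.5×65) = 34.125 kips/bolt; interior L_c = 4.375 − 1.25 = 3.125, R_n = 87.75 kips/bolt. φR_n = 0.75 × (2×34.125 + 2×87.75) = 182.8 kips.
Block shear: shear path 2×[1.5+1×4.375] = 2×5.875 in, A_gv = 5.875, A_nv = 2×(5.875 − 1.5×1.3125)×0.5 = 3.9063 in²; tension across gage: (2.8125 − 1×1.3125)×0.5 = 0.75 in². R_n = min(0.6×65×3.9063, 0.6×50×5.875) + 1.0×65×0.75 = min(152.35, 176.25) + 48.75 = 201.1 kips. φR_n = 0.75 × 201.1 = 150.8 kips.
Tension yield (gross): A_g = 11.9375×0.5 = 5.9688 in². φR_n = 0.90 × 50 × 5.9688 = 268.6 kips.
Governing: min(202.8, 182.8, 150.8, 268.6) = 150.8 kips → block shear.

150.8 kips (block shear governs)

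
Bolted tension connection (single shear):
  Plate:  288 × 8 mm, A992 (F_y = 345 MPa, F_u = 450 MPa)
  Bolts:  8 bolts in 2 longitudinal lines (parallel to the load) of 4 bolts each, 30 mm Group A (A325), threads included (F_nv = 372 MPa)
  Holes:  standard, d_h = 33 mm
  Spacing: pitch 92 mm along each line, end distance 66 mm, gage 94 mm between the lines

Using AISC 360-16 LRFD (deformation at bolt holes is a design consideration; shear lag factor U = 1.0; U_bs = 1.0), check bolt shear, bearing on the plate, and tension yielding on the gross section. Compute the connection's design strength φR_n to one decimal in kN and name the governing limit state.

715.4 kN (gross-section yield governs)

Bolt shear: A_b = π(30)²/4 = 706.86 mm². φR_n = 0.75 × 372 × 706.86 × 8 × 1 = 1577.7 kN.
Bearing (8 mm plate, F_u = 450 MPa): end bolts L_c = 66 − 33/2 = 49.5, R_n = min(1.2×49.5×8×450, 2.4×30×8×450) = 213.84 kN/bolt; interior L_c = 92 − 33 = 59, R_n = 254.88 kN/bolt. φR_n = 0.75 × (2×213.84 + 6×254.88) = 1467.7 kN.
Tension yield (gross): A_g = 288×8 = 2304 mm². φR_n = 0.90 × 345 × 2304 = 715.4 kN.
Governing: min(1577.7, 1467.7, 715.4) = 715.4 kN → gross-section yield.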